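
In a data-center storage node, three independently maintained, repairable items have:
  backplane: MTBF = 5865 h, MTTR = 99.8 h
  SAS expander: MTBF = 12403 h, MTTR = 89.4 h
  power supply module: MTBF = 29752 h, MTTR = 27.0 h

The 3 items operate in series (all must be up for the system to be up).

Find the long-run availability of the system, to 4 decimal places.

A(backplane) = MTBF/(MTBF+MTTR) = 5865/(5865+99.8) = 0.983269
A(SAS expander) = MTBF/(MTBF+MTTR) = 12403/(12403+89.4) = 0.992844
A(power supply module) = MTBF/(MTBF+MTTR) = 29752/(29752+27.0) = 0.999093
Series availability: 0.983269 × 0.992844 × 0.999093 = 0.9753

0.9753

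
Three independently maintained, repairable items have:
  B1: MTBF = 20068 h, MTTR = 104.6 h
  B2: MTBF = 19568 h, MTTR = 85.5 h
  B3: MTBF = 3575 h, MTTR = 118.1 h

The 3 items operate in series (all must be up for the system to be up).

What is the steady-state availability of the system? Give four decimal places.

0.9588

A(B1) = MTBF/(MTBF+MTTR) = 20068/(20068+104.6) = 0.994815
A(B2) = MTBF/(MTBF+MTTR) = 19568/(19568+85.5) = 0.995650
A(B3) = MTBF/(MTBF+MTTR) = 3575/(3575+118.1) = 0.968021
Series availability: 0.994815 × 0.995650 × 0.968021 = 0.9588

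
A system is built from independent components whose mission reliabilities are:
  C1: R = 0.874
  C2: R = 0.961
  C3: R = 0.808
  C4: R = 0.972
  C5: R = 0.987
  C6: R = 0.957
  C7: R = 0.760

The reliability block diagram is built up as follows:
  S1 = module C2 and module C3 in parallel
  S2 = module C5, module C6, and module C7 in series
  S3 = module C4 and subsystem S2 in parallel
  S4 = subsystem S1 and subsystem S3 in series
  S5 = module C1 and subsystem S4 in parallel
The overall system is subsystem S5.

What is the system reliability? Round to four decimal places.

Parallel (C2 and C3): 1 − (1 − 0.961000)(1 − 0.808000) = 0.992512
Series (C5, C6, and C7): 0.987000 × 0.957000 × 0.760000 = 0.717865
Parallel (C4 and [0.717865]): 1 − (1 − 0.972000)(1 − 0.717865) = 0.992100
Series ([0.992512] and [0.992100]): 0.992512 × 0.992100 = 0.984671
Parallel (C1 and [0.984671]): 1 − (1 − 0.874000)(1 − 0.984671) = 0.9981

0.9981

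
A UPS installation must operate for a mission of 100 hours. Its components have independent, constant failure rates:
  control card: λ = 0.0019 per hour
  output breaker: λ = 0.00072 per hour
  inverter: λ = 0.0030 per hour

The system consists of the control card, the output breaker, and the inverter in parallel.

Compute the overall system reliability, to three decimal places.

0.997

R(control card) = exp(−0.0019 × 100) = 0.82696
R(output breaker) = exp(−0.00072 × 100) = 0.93053
R(inverter) = exp(−0.0030 × 100) = 0.74082
Parallel (control card, output breaker, and inverter): 1 − (1 − 0.82696)(1 − 0.93053)(1 − 0.74082) = 0.997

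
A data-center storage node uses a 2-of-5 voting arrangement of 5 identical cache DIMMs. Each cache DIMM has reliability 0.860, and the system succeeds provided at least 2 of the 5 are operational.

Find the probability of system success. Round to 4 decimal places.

0.9983

R = Σ_{i=2}^{5} C(5,i) p^i (1−p)^{5−i} with p = 0.860
C(5,2)·0.860^2·0.140^3 = 0.020295
C(5,3)·0.860^3·0.140^2 = 0.124667
C(5,4)·0.860^4·0.140^1 = 0.382906
C(5,5)·0.860^5·0.140^0 = 0.470427
Sum = 0.9983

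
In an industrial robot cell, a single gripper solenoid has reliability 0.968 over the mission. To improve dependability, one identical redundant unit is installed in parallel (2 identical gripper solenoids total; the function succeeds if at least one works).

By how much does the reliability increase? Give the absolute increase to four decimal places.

R_before = 0.968
R_after = 1 − (1 − 0.968)^2 = 0.9990
ΔR = 0.9990 − 0.968 = 0.0310

0.0310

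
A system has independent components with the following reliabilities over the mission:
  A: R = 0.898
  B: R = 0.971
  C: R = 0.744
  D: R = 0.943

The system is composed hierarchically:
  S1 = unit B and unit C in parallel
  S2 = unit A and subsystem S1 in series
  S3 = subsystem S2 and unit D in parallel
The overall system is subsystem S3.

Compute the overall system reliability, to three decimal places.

0.994

Parallel (B and C): 1 − (1 − 0.97100)(1 − 0.74400) = 0.99258
Series (A and [0.99258]): 0.89800 × 0.99258 = 0.89134
Parallel ([0.89134] and D): 1 − (1 − 0.89134)(1 − 0.94300) = 0.994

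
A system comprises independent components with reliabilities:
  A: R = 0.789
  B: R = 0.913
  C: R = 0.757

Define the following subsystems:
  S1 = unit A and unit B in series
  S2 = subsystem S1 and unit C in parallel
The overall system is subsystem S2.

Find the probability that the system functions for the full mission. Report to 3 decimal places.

Series (A and B): 0.78900 × 0.91300 = 0.72036
Parallel ([0.72036] and C): 1 − (1 − 0.72036)(1 − 0.75700) = 0.932

0.932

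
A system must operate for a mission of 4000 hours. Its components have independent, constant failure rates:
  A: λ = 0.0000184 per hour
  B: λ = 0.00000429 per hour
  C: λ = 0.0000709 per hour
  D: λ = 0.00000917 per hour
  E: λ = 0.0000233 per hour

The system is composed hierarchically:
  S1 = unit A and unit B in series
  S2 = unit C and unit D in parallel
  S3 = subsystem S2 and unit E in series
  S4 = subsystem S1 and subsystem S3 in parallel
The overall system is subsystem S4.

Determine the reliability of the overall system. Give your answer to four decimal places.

0.9916

R(A) = exp(−0.0000184 × 4000) = 0.929043
R(B) = exp(−0.00000429 × 4000) = 0.982986
R(C) = exp(−0.0000709 × 4000) = 0.753068
R(D) = exp(−0.00000917 × 4000) = 0.963985
R(E) = exp(−0.0000233 × 4000) = 0.911011
Series (A and B): 0.929043 × 0.982986 = 0.913236
Parallel (C and D): 1 − (1 − 0.753068)(1 − 0.963985) = 0.991107
Series ([0.991107] and E): 0.991107 × 0.911011 = 0.902909
Parallel ([0.913236] and [0.902909]): 1 − (1 − 0.913236)(1 − 0.902909) = 0.9916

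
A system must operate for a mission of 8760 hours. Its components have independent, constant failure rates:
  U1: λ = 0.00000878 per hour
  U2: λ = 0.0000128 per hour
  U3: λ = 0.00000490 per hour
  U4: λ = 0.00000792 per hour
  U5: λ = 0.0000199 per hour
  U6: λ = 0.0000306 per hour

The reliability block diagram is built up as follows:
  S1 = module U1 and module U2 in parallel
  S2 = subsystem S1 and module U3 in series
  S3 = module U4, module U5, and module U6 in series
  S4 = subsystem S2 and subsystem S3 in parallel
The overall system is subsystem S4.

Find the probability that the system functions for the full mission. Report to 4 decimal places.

0.9802

R(U1) = exp(−0.00000878 × 8760) = 0.925971
R(U2) = exp(−0.0000128 × 8760) = 0.893930
R(U3) = exp(−0.00000490 × 8760) = 0.957984
R(U4) = exp(−0.00000792 × 8760) = 0.932973
R(U5) = exp(−0.0000199 × 8760) = 0.840025
R(U6) = exp(−0.0000306 × 8760) = 0.764865
Parallel (U1 and U2): 1 − (1 − 0.925971)(1 − 0.893930) = 0.992148
Series ([0.992148] and U3): 0.992148 × 0.957984 = 0.950462
Series (U4, U5, and U6): 0.932973 × 0.840025 × 0.764865 = 0.599440
Parallel ([0.950462] and [0.599440]): 1 − (1 − 0.950462)(1 − 0.599440) = 0.9802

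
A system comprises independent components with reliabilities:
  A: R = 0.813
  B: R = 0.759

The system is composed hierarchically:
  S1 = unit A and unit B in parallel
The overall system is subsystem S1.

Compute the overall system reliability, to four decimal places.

0.9549

Parallel (A and B): 1 − (1 − 0.813000)(1 − 0.759000) = 0.9549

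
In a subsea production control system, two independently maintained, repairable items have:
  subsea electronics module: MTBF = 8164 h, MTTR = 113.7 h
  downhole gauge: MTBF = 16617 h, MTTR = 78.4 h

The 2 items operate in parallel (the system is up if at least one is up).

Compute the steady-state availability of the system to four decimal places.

0.9999

A(subsea electronics module) = MTBF/(MTBF+MTTR) = 8164/(8164+113.7) = 0.986264
A(downhole gauge) = MTBF/(MTBF+MTTR) = 16617/(16617+78.4) = 0.995304
Parallel availability: 1 − (1 − 0.986264)(1 − 0.995304) = 0.9999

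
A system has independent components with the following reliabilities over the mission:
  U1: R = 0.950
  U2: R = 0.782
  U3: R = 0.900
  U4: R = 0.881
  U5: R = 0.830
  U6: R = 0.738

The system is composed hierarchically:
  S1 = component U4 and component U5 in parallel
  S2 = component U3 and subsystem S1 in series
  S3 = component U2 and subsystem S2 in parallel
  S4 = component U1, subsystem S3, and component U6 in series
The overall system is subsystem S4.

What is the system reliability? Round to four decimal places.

0.6830

Parallel (U4 and U5): 1 − (1 − 0.881000)(1 − 0.830000) = 0.979770
Series (U3 and [0.979770]): 0.900000 × 0.979770 = 0.881793
Parallel (U2 and [0.881793]): 1 − (1 − 0.782000)(1 − 0.881793) = 0.974231
Series (U1, [0.974231], and U6): 0.950000 × 0.974231 × 0.738000 = 0.6830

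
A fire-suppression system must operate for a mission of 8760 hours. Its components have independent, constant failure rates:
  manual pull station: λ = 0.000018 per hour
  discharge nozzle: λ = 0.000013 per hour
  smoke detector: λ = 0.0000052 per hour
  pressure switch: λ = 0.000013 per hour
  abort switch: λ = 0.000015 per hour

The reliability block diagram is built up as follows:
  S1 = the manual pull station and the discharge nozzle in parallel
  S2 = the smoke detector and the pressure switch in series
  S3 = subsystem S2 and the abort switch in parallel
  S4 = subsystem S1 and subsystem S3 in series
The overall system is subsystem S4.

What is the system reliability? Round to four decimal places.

R(manual pull station) = exp(−0.000018 × 8760) = 0.854123
R(discharge nozzle) = exp(−0.000013 × 8760) = 0.892365
R(smoke detector) = exp(−0.0000052 × 8760) = 0.955470
R(pressure switch) = exp(−0.000013 × 8760) = 0.892365
R(abort switch) = exp(−0.000015 × 8760) = 0.876867
Parallel (manual pull station and discharge nozzle): 1 − (1 − 0.854123)(1 − 0.892365) = 0.984299
Series (smoke detector and pressure switch): 0.955470 × 0.892365 = 0.852628
Parallel ([0.852628] and abort switch): 1 − (1 − 0.852628)(1 − 0.876867) = 0.981854
Series ([0.984299] and [0.981854]): 0.984299 × 0.981854 = 0.9664

0.9664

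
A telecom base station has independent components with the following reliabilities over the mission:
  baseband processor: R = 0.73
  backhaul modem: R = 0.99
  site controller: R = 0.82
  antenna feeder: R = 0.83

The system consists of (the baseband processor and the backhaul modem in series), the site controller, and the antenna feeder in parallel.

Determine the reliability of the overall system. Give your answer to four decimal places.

0.9915

Series (baseband processor and backhaul modem): 0.730000 × 0.990000 = 0.722700
Parallel ([0.722700], site controller, and antenna feeder): 1 − (1 − 0.722700)(1 − 0.820000)(1 − 0.830000) = 0.9915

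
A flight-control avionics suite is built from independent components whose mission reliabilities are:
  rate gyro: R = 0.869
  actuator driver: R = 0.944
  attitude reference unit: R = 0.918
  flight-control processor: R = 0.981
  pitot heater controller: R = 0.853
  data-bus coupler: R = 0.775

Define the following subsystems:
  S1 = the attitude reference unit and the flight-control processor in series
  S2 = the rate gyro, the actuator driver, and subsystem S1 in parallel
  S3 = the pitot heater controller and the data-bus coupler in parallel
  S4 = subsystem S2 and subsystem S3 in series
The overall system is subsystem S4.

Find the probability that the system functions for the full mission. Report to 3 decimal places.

0.966

Series (attitude reference unit and flight-control processor): 0.91800 × 0.98100 = 0.90056
Parallel (rate gyro, actuator driver, and [0.90056]): 1 − (1 − 0.86900)(1 − 0.94400)(1 − 0.90056) = 0.99927
Parallel (pitot heater controller and data-bus coupler): 1 − (1 − 0.85300)(1 − 0.77500) = 0.96693
Series ([0.99927] and [0.96693]): 0.99927 × 0.96693 = 0.966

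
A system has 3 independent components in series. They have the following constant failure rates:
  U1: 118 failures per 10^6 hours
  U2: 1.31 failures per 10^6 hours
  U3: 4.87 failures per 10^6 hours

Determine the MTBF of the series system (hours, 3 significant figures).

Series of exponential components: λ_sys = Σ λ_i
λ_sys = 0.000118 + 0.00000131 + 0.00000487 = 1.2418e-04 /h
MTBF = 1 / λ_sys = 8050 h

8050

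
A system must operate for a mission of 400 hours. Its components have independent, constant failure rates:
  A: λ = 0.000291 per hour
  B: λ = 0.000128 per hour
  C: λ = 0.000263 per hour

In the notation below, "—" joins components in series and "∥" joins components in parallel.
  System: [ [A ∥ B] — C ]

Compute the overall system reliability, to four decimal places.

0.8952

R(A) = exp(−0.000291 × 400) = 0.890119
R(B) = exp(−0.000128 × 400) = 0.950089
R(C) = exp(−0.000263 × 400) = 0.900144
Parallel (A and B): 1 − (1 − 0.890119)(1 − 0.950089) = 0.994516
Series ([0.994516] and C): 0.994516 × 0.900144 = 0.8952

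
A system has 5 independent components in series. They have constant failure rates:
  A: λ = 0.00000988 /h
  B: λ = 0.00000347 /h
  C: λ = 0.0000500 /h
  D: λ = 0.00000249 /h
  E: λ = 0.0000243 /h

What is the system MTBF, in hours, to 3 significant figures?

Series of exponential components: λ_sys = Σ λ_i
λ_sys = 0.00000988 + 0.00000347 + 0.0000500 + 0.00000249 + 0.0000243 = 9.0140e-05 /h
MTBF = 1 / λ_sys = 11100 h

11100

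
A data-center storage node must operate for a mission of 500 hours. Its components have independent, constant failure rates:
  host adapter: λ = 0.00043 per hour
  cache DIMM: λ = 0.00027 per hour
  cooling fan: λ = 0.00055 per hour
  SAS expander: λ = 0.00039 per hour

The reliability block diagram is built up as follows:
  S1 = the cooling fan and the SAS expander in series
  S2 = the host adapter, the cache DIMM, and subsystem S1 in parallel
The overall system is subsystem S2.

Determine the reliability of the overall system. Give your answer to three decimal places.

0.991

R(host adapter) = exp(−0.00043 × 500) = 0.80654
R(cache DIMM) = exp(−0.00027 × 500) = 0.87372
R(cooling fan) = exp(−0.00055 × 500) = 0.75957
R(SAS expander) = exp(−0.00039 × 500) = 0.82283
Series (cooling fan and SAS expander): 0.75957 × 0.82283 = 0.62500
Parallel (host adapter, cache DIMM, and [0.62500]): 1 − (1 − 0.80654)(1 − 0.87372)(1 − 0.62500) = 0.991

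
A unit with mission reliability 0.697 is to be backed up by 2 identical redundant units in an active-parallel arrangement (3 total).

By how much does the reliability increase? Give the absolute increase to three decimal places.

R_before = 0.697
R_after = 1 − (1 − 0.697)^3 = 0.972
ΔR = 0.972 − 0.697 = 0.275

0.275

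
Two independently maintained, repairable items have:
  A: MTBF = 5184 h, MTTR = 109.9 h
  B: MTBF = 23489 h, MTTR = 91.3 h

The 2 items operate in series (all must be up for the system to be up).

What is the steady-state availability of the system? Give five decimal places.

0.97545

A(A) = MTBF/(MTBF+MTTR) = 5184/(5184+109.9) = 0.979240
A(B) = MTBF/(MTBF+MTTR) = 23489/(23489+91.3) = 0.996128
Series availability: 0.979240 × 0.996128 = 0.97545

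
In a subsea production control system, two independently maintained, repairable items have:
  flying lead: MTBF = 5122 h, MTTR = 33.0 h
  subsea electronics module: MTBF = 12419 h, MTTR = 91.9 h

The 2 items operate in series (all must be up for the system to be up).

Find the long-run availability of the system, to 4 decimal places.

A(flying lead) = MTBF/(MTBF+MTTR) = 5122/(5122+33.0) = 0.993598
A(subsea electronics module) = MTBF/(MTBF+MTTR) = 12419/(12419+91.9) = 0.992654
Series availability: 0.993598 × 0.992654 = 0.9863

0.9863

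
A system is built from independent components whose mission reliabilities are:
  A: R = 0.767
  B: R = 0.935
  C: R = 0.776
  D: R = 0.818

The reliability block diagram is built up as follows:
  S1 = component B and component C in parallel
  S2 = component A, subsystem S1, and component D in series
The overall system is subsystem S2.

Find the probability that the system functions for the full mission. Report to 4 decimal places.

Parallel (B and C): 1 − (1 − 0.935000)(1 − 0.776000) = 0.985440
Series (A, [0.985440], and D): 0.767000 × 0.985440 × 0.818000 = 0.6183

0.6183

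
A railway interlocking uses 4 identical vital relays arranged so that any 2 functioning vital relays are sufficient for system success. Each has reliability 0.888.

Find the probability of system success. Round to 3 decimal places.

0.995

R = Σ_{i=2}^{4} C(4,i) p^i (1−p)^{4−i} with p = 0.888
C(4,2)·0.888^2·0.112^2 = 0.05935
C(4,3)·0.888^3·0.112^1 = 0.31370
C(4,4)·0.888^4·0.112^0 = 0.62180
Sum = 0.995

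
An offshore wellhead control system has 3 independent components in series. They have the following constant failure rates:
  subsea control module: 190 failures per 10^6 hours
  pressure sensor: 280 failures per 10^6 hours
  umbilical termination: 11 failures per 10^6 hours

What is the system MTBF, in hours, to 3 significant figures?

2080

Series of exponential components: λ_sys = Σ λ_i
λ_sys = 0.00019 + 0.00028 + 0.000011 = 4.8100e-04 /h
MTBF = 1 / λ_sys = 2080 h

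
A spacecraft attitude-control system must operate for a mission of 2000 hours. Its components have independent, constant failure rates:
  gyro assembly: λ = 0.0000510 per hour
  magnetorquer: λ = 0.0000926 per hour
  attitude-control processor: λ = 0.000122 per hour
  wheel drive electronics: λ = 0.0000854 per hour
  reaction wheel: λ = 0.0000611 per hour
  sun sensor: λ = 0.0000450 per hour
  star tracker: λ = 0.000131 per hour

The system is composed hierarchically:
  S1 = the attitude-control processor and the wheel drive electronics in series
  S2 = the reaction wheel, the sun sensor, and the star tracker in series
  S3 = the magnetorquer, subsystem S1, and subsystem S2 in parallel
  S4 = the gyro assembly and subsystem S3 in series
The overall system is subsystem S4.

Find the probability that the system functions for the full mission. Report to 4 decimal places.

0.8835

R(gyro assembly) = exp(−0.0000510 × 2000) = 0.903030
R(magnetorquer) = exp(−0.0000926 × 2000) = 0.830938
R(attitude-control processor) = exp(−0.000122 × 2000) = 0.783488
R(wheel drive electronics) = exp(−0.0000854 × 2000) = 0.842990
R(reaction wheel) = exp(−0.0000611 × 2000) = 0.884971
R(sun sensor) = exp(−0.0000450 × 2000) = 0.913931
R(star tracker) = exp(−0.000131 × 2000) = 0.769511
Series (attitude-control processor and wheel drive electronics): 0.783488 × 0.842990 = 0.660473
Series (reaction wheel, sun sensor, and star tracker): 0.884971 × 0.913931 × 0.769511 = 0.622382
Parallel (magnetorquer, [0.660473], and [0.622382]): 1 − (1 − 0.830938)(1 − 0.660473)(1 − 0.622382) = 0.978324
Series (gyro assembly and [0.978324]): 0.903030 × 0.978324 = 0.8835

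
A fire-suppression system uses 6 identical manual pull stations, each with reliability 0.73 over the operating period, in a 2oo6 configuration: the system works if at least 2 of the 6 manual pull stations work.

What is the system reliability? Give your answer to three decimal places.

0.993

R = Σ_{i=2}^{6} C(6,i) p^i (1−p)^{6−i} with p = 0.73
C(6,2)·0.73^2·0.27^4 = 0.04248
C(6,3)·0.73^3·0.27^3 = 0.15314
C(6,4)·0.73^4·0.27^2 = 0.31053
C(6,5)·0.73^5·0.27^1 = 0.33584
C(6,6)·0.73^6·0.27^0 = 0.15133
Sum = 0.993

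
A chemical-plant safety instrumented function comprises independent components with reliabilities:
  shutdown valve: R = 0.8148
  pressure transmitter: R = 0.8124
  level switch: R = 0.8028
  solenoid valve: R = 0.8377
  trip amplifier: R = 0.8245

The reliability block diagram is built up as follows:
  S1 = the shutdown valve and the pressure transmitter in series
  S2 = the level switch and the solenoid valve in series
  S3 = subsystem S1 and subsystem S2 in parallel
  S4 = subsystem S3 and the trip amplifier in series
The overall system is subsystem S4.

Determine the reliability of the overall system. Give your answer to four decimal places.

0.7332

Series (shutdown valve and pressure transmitter): 0.814800 × 0.812400 = 0.661944
Series (level switch and solenoid valve): 0.802800 × 0.837700 = 0.672506
Parallel ([0.661944] and [0.672506]): 1 − (1 − 0.661944)(1 − 0.672506) = 0.889289
Series ([0.889289] and trip amplifier): 0.889289 × 0.824500 = 0.7332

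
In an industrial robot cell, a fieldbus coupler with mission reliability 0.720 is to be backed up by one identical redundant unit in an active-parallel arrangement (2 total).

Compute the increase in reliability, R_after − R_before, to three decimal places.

0.202

R_before = 0.720
R_after = 1 − (1 − 0.720)^2 = 0.922
ΔR = 0.922 − 0.720 = 0.202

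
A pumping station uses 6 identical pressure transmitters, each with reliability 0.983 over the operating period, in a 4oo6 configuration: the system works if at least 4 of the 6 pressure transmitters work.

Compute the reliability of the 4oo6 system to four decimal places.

0.9999

R = Σ_{i=4}^{6} C(6,i) p^i (1−p)^{6−i} with p = 0.983
C(6,4)·0.983^4·0.017^2 = 0.004048
C(6,5)·0.983^5·0.017^1 = 0.093620
C(6,6)·0.983^6·0.017^0 = 0.902238
Sum = 0.9999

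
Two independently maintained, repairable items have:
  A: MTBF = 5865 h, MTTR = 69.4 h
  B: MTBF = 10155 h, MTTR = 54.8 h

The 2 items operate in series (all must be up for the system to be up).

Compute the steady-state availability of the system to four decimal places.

0.9830

A(A) = MTBF/(MTBF+MTTR) = 5865/(5865+69.4) = 0.988305
A(B) = MTBF/(MTBF+MTTR) = 10155/(10155+54.8) = 0.994633
Series availability: 0.988305 × 0.994633 = 0.9830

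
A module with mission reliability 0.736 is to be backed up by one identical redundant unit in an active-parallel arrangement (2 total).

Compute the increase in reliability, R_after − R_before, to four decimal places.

0.1943

R_before = 0.736
R_after = 1 − (1 − 0.736)^2 = 0.9303
ΔR = 0.9303 − 0.736 = 0.1943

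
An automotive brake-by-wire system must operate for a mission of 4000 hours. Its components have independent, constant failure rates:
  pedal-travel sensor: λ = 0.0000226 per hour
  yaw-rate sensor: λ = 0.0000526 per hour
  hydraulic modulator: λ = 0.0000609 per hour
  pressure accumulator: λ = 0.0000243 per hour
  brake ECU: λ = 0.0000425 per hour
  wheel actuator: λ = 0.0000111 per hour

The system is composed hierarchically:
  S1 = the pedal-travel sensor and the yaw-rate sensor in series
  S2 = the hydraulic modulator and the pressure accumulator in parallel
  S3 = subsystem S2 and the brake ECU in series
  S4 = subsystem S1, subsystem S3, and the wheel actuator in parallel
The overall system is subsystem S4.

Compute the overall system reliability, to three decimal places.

R(pedal-travel sensor) = exp(−0.0000226 × 4000) = 0.91357
R(yaw-rate sensor) = exp(−0.0000526 × 4000) = 0.81026
R(hydraulic modulator) = exp(−0.0000609 × 4000) = 0.78380
R(pressure accumulator) = exp(−0.0000243 × 4000) = 0.90737
R(brake ECU) = exp(−0.0000425 × 4000) = 0.84366
R(wheel actuator) = exp(−0.0000111 × 4000) = 0.95657
Series (pedal-travel sensor and yaw-rate sensor): 0.91357 × 0.81026 = 0.74023
Parallel (hydraulic modulator and pressure accumulator): 1 − (1 − 0.78380)(1 − 0.90737) = 0.97997
Series ([0.97997] and brake ECU): 0.97997 × 0.84366 = 0.82676
Parallel ([0.74023], [0.82676], and wheel actuator): 1 − (1 − 0.74023)(1 − 0.82676)(1 − 0.95657) = 0.998

0.998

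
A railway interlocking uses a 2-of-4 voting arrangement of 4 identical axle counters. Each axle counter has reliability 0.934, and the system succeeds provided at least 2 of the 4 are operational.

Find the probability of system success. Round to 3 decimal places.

0.999

R = Σ_{i=2}^{4} C(4,i) p^i (1−p)^{4−i} with p = 0.934
C(4,2)·0.934^2·0.066^2 = 0.02280
C(4,3)·0.934^3·0.066^1 = 0.21510
C(4,4)·0.934^4·0.066^0 = 0.76100
Sum = 0.999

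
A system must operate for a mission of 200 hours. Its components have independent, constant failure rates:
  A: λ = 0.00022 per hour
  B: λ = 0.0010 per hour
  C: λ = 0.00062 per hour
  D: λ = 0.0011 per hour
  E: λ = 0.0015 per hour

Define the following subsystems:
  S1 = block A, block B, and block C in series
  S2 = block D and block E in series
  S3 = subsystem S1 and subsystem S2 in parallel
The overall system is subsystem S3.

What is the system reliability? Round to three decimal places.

0.875

R(A) = exp(−0.00022 × 200) = 0.95695
R(B) = exp(−0.0010 × 200) = 0.81873
R(C) = exp(−0.00062 × 200) = 0.88338
R(D) = exp(−0.0011 × 200) = 0.80252
R(E) = exp(−0.0015 × 200) = 0.74082
Series (A, B, and C): 0.95695 × 0.81873 × 0.88338 = 0.69211
Series (D and E): 0.80252 × 0.74082 = 0.59452
Parallel ([0.69211] and [0.59452]): 1 − (1 − 0.69211)(1 − 0.59452) = 0.875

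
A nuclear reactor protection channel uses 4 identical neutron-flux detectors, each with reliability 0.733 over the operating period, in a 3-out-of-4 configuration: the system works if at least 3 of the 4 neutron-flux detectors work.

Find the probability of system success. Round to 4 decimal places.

R = Σ_{i=3}^{4} C(4,i) p^i (1−p)^{4−i} with p = 0.733
C(4,3)·0.733^3·0.267^1 = 0.420613
C(4,4)·0.733^4·0.267^0 = 0.288679
Sum = 0.7093

0.7093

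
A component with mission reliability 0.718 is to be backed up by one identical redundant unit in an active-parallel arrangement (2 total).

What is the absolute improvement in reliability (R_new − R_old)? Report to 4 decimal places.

0.2025

R_before = 0.718
R_after = 1 − (1 − 0.718)^2 = 0.9205
ΔR = 0.9205 − 0.718 = 0.2025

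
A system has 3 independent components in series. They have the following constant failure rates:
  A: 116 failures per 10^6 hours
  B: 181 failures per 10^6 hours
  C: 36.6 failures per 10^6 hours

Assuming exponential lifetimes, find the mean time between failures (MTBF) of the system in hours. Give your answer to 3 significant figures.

Series of exponential components: λ_sys = Σ λ_i
λ_sys = 0.000116 + 0.000181 + 0.0000366 = 3.3360e-04 /h
MTBF = 1 / λ_sys = 3000 h

3000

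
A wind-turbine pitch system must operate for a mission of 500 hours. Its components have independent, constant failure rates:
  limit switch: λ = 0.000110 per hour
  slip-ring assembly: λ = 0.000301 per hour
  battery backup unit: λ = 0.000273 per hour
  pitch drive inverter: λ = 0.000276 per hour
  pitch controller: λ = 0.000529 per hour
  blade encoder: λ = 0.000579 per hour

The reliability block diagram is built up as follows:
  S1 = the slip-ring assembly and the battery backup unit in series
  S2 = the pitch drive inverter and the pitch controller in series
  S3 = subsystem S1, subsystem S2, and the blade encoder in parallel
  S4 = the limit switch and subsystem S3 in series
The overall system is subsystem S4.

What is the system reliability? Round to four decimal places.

0.9268

R(limit switch) = exp(−0.000110 × 500) = 0.946485
R(slip-ring assembly) = exp(−0.000301 × 500) = 0.860278
R(battery backup unit) = exp(−0.000273 × 500) = 0.872406
R(pitch drive inverter) = exp(−0.000276 × 500) = 0.871099
R(pitch controller) = exp(−0.000529 × 500) = 0.767590
R(blade encoder) = exp(−0.000579 × 500) = 0.748638
Series (slip-ring assembly and battery backup unit): 0.860278 × 0.872406 = 0.750512
Series (pitch drive inverter and pitch controller): 0.871099 × 0.767590 = 0.668647
Parallel ([0.750512], [0.668647], and blade encoder): 1 − (1 − 0.750512)(1 − 0.668647)(1 − 0.748638) = 0.979220
Series (limit switch and [0.979220]): 0.946485 × 0.979220 = 0.9268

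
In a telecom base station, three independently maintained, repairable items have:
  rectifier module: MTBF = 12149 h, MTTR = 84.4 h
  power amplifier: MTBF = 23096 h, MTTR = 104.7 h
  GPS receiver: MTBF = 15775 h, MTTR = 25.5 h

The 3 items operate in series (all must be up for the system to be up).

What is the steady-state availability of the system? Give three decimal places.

0.987

A(rectifier module) = MTBF/(MTBF+MTTR) = 12149/(12149+84.4) = 0.993101
A(power amplifier) = MTBF/(MTBF+MTTR) = 23096/(23096+104.7) = 0.995487
A(GPS receiver) = MTBF/(MTBF+MTTR) = 15775/(15775+25.5) = 0.998386
Series availability: 0.993101 × 0.995487 × 0.998386 = 0.987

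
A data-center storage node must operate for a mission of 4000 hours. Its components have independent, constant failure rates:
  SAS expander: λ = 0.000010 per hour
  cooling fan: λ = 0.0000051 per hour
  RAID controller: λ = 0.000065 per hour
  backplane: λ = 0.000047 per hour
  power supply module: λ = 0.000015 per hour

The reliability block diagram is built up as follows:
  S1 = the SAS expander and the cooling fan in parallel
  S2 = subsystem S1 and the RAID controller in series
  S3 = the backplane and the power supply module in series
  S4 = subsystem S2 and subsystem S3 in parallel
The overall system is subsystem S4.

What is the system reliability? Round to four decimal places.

0.9496

R(SAS expander) = exp(−0.000010 × 4000) = 0.960789
R(cooling fan) = exp(−0.0000051 × 4000) = 0.979807
R(RAID controller) = exp(−0.000065 × 4000) = 0.771052
R(backplane) = exp(−0.000047 × 4000) = 0.828615
R(power supply module) = exp(−0.000015 × 4000) = 0.941765
Parallel (SAS expander and cooling fan): 1 − (1 − 0.960789)(1 − 0.979807) = 0.999208
Series ([0.999208] and RAID controller): 0.999208 × 0.771052 = 0.770441
Series (backplane and power supply module): 0.828615 × 0.941765 = 0.780361
Parallel ([0.770441] and [0.780361]): 1 − (1 − 0.770441)(1 − 0.780361) = 0.9496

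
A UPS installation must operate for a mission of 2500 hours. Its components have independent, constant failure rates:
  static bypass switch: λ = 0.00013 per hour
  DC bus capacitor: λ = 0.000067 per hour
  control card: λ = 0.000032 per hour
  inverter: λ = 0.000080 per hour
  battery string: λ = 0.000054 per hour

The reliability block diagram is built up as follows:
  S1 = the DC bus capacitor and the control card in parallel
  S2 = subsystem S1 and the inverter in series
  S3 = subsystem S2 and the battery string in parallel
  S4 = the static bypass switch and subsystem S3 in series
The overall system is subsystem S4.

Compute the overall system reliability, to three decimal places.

0.705

R(static bypass switch) = exp(−0.00013 × 2500) = 0.72253
R(DC bus capacitor) = exp(−0.000067 × 2500) = 0.84578
R(control card) = exp(−0.000032 × 2500) = 0.92312
R(inverter) = exp(−0.000080 × 2500) = 0.81873
R(battery string) = exp(−0.000054 × 2500) = 0.87372
Parallel (DC bus capacitor and control card): 1 − (1 − 0.84578)(1 − 0.92312) = 0.98814
Series ([0.98814] and inverter): 0.98814 × 0.81873 = 0.80902
Parallel ([0.80902] and battery string): 1 − (1 − 0.80902)(1 − 0.87372) = 0.97588
Series (static bypass switch and [0.97588]): 0.72253 × 0.97588 = 0.705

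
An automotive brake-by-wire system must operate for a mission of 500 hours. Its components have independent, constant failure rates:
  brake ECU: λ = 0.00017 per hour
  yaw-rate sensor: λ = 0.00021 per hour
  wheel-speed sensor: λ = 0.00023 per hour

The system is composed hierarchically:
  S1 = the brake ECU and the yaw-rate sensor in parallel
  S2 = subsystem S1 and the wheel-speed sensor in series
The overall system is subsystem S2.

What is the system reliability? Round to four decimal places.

0.8841

R(brake ECU) = exp(−0.00017 × 500) = 0.918512
R(yaw-rate sensor) = exp(−0.00021 × 500) = 0.900325
R(wheel-speed sensor) = exp(−0.00023 × 500) = 0.891366
Parallel (brake ECU and yaw-rate sensor): 1 − (1 − 0.918512)(1 − 0.900325) = 0.991878
Series ([0.991878] and wheel-speed sensor): 0.991878 × 0.891366 = 0.8841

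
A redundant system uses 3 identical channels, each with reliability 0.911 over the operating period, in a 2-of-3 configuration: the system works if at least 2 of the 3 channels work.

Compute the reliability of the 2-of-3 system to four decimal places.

0.9776

R = Σ_{i=2}^{3} C(3,i) p^i (1−p)^{3−i} with p = 0.911
C(3,2)·0.911^2·0.089^1 = 0.221589
C(3,3)·0.911^3·0.089^0 = 0.756058
Sum = 0.9776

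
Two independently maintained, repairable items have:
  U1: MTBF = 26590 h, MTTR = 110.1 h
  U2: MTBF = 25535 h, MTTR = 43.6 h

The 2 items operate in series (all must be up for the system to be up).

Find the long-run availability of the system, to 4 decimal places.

0.9942

A(U1) = MTBF/(MTBF+MTTR) = 26590/(26590+110.1) = 0.995876
A(U2) = MTBF/(MTBF+MTTR) = 25535/(25535+43.6) = 0.998295
Series availability: 0.995876 × 0.998295 = 0.9942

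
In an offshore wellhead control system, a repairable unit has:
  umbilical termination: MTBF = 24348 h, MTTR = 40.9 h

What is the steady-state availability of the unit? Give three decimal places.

A(umbilical termination) = MTBF/(MTBF+MTTR) = 24348/(24348+40.9) = 0.998

0.998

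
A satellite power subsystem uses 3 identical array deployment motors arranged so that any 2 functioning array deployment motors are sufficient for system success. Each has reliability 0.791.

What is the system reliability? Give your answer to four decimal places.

0.8872

R = Σ_{i=2}^{3} C(3,i) p^i (1−p)^{3−i} with p = 0.791
C(3,2)·0.791^2·0.209^1 = 0.392302
C(3,3)·0.791^3·0.209^0 = 0.494914
Sum = 0.8872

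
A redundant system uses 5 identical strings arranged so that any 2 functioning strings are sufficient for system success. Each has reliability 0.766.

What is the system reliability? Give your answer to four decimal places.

0.9878

R = Σ_{i=2}^{5} C(5,i) p^i (1−p)^{5−i} with p = 0.766
C(5,2)·0.766^2·0.234^3 = 0.075180
C(5,3)·0.766^3·0.234^2 = 0.246104
C(5,4)·0.766^4·0.234^1 = 0.402811
C(5,5)·0.766^5·0.234^0 = 0.263720
Sum = 0.9878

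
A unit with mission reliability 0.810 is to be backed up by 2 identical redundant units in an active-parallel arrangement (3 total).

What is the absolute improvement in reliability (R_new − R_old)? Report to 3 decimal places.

0.183

R_before = 0.810
R_after = 1 − (1 − 0.810)^3 = 0.993
ΔR = 0.993 − 0.810 = 0.183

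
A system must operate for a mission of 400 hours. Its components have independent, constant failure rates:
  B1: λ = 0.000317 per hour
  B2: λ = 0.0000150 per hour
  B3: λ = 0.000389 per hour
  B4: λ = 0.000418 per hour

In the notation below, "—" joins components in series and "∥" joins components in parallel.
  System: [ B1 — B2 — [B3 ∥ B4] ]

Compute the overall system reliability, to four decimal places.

0.8562

R(B1) = exp(−0.000317 × 400) = 0.880910
R(B2) = exp(−0.0000150 × 400) = 0.994018
R(B3) = exp(−0.000389 × 400) = 0.855901
R(B4) = exp(−0.000418 × 400) = 0.846030
Parallel (B3 and B4): 1 − (1 − 0.855901)(1 − 0.846030) = 0.977813
Series (B1, B2, and [0.977813]): 0.880910 × 0.994018 × 0.977813 = 0.8562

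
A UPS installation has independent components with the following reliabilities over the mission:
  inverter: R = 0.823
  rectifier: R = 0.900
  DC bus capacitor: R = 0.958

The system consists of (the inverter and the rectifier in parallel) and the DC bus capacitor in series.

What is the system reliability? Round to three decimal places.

Parallel (inverter and rectifier): 1 − (1 − 0.82300)(1 − 0.90000) = 0.98230
Series ([0.98230] and DC bus capacitor): 0.98230 × 0.95800 = 0.941

0.941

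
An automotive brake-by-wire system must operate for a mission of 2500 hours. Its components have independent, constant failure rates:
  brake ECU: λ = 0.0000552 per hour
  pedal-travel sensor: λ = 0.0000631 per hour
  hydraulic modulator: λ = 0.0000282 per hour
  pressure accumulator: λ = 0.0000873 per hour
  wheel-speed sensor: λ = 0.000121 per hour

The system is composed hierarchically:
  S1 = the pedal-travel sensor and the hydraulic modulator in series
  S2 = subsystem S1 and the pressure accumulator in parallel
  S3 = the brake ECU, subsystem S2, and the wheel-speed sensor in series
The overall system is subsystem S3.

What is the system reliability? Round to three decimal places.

R(brake ECU) = exp(−0.0000552 × 2500) = 0.87110
R(pedal-travel sensor) = exp(−0.0000631 × 2500) = 0.85406
R(hydraulic modulator) = exp(−0.0000282 × 2500) = 0.93193
R(pressure accumulator) = exp(−0.0000873 × 2500) = 0.80392
R(wheel-speed sensor) = exp(−0.000121 × 2500) = 0.73897
Series (pedal-travel sensor and hydraulic modulator): 0.85406 × 0.93193 = 0.79592
Parallel ([0.79592] and pressure accumulator): 1 − (1 − 0.79592)(1 − 0.80392) = 0.95998
Series (brake ECU, [0.95998], and wheel-speed sensor): 0.87110 × 0.95998 × 0.73897 = 0.618

0.618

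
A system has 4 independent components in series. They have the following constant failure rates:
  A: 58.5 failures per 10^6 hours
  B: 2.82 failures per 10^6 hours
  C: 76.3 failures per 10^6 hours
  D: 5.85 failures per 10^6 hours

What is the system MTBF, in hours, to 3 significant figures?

6970

Series of exponential components: λ_sys = Σ λ_i
λ_sys = 0.0000585 + 0.00000282 + 0.0000763 + 0.00000585 = 1.4347e-04 /h
MTBF = 1 / λ_sys = 6970 h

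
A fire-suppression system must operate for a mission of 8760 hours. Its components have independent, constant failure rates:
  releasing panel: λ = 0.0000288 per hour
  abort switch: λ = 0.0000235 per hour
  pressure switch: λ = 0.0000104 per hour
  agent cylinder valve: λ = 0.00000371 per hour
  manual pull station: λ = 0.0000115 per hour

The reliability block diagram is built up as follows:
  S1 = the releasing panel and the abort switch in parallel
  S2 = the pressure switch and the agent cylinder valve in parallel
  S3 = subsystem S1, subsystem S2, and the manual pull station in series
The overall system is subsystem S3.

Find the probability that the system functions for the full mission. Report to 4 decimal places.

0.8642

R(releasing panel) = exp(−0.0000288 × 8760) = 0.777021
R(abort switch) = exp(−0.0000235 × 8760) = 0.813947
R(pressure switch) = exp(−0.0000104 × 8760) = 0.912923
R(agent cylinder valve) = exp(−0.00000371 × 8760) = 0.968023
R(manual pull station) = exp(−0.0000115 × 8760) = 0.904168
Parallel (releasing panel and abort switch): 1 − (1 − 0.777021)(1 − 0.813947) = 0.958514
Parallel (pressure switch and agent cylinder valve): 1 − (1 − 0.912923)(1 − 0.968023) = 0.997216
Series ([0.958514], [0.997216], and manual pull station): 0.958514 × 0.997216 × 0.904168 = 0.8642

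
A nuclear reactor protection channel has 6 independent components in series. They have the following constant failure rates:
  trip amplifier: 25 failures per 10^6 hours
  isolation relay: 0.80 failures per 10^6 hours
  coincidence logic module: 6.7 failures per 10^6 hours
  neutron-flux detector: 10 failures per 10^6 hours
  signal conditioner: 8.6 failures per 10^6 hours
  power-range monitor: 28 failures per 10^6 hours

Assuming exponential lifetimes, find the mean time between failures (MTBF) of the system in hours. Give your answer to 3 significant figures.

Series of exponential components: λ_sys = Σ λ_i
λ_sys = 0.000025 + 0.00000080 + 0.0000067 + 0.000010 + 0.0000086 + 0.000028 = 7.9100e-05 /h
MTBF = 1 / λ_sys = 12600 h

12600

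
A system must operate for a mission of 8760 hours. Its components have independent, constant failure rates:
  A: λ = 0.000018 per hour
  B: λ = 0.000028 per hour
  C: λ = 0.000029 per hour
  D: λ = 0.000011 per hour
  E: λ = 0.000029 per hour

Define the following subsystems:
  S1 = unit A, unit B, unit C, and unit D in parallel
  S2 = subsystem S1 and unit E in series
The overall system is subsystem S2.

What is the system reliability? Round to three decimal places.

R(A) = exp(−0.000018 × 8760) = 0.85412
R(B) = exp(−0.000028 × 8760) = 0.78249
R(C) = exp(−0.000029 × 8760) = 0.77566
R(D) = exp(−0.000011 × 8760) = 0.90814
R(E) = exp(−0.000029 × 8760) = 0.77566
Parallel (A, B, C, and D): 1 − (1 − 0.85412)(1 − 0.78249)(1 − 0.77566)(1 − 0.90814) = 0.99935
Series ([0.99935] and E): 0.99935 × 0.77566 = 0.775

0.775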